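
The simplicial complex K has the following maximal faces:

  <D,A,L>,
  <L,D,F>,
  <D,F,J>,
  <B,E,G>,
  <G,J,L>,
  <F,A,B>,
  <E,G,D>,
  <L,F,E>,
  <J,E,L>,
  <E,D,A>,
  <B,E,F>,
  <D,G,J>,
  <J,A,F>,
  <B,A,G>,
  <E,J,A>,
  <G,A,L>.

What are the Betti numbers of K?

We work with the vertex ordering A < B < D < E < F < G < J < L. The simplices of K, each written with vertices in increasing order, are:

  0-simplices (8): A, B, D, E, F, G, J, L
  1-simplices (24): AB, AD, AE, AF, AG, AJ, AL, BE, BF, BG, DE, DF, DG, DJ, DL, EF, EG, EJ, EL, FJ, FL, GJ, GL, JL
  2-simplices (16): ABF, ABG, ADE, ADL, AEJ, AFJ, AGL, BEF, BEG, DEG, DFJ, DFL, DGJ, EFL, EJL, GJL

giving chain groups C_0 ≅ Z^8, C_1 ≅ Z^24, C_2 ≅ Z^16.

The boundary map ∂_1: C_1 → C_0 maps an edge to its endpoints' difference, ∂[p,q] = q − p. For instance
  ∂EL = L − E.
As a 8×24 matrix over Z this has rank 7, with invariant factors (1,1,1,1,1,1,1).

The boundary map ∂_2: C_2 → C_1 maps a triangle to the signed sum of its edges. For instance
  ∂ADE = DE − AE + AD,
  ∂BEG = EG − BG + BE.
As a 24×16 matrix over Z this has rank 15, with invariant factors (1,1,1,1,1,1,1,1,1,1,1,1,1,1,1).

Computing H_k = (kernel of ∂_k) / (image of ∂_{k+1}):

  H_0: rank C_0 − rank ∂_1 = 8 − 7 = 1, and the invariant factors of ∂_1 are all 1, so H_0 = Z.
  H_1: rank ker ∂_1 − rank ∂_2 = (24 − 7) − 15 = 2, and the invariant factors of ∂_2 are all 1, so H_1 = Z^2.
  H_2: rank ker ∂_2 − rank ∂_3 = (16 − 15) − 0 = 1, and there is no ∂_3, so H_2 = Z.

As a check, the Euler characteristic is 8 − 24 + 16 = 0, which agrees with 1 − 2 + 1 = 0.

Hence the Betti numbers are b_0 = 1, b_1 = 2, b_2 = 1.

b_0 = 1, b_1 = 2, b_2 = 1.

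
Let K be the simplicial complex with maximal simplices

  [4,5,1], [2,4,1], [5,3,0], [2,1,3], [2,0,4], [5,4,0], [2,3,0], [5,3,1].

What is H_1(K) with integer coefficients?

Fix the vertex order 0 < 1 < 2 < 3 < 4 < 5 and write every simplex with vertices in increasing order. Then dim K = 2 and the simplices of K are:

  0-simplices (6): [0], [1], [2], [3], [4], [5]
  1-simplices (12): [0,2], [0,3], [0,4], [0,5], [1,2], [1,3], [1,4], [1,5], [2,3], [2,4], [3,5], [4,5]
  2-simplices (8): [0,2,3], [0,2,4], [0,3,5], [0,4,5], [1,2,3], [1,2,4], [1,3,5], [1,4,5]

so the chain groups are C_0 ≅ Z^6, C_1 ≅ Z^12, C_2 ≅ Z^8.

∂_1: C_1 → C_0 sends each edge [p,q] (with p < q) to q − p. For instance
  ∂[1,2] = [2] − [1].
The resulting 6×12 matrix has rank 5, and its Smith normal form has invariant factors (1,1,1,1,1).

∂_2: C_2 → C_1 acts by ∂[p,q,r] = [q,r] − [p,r] + [p,q]. For instance
  ∂[0,3,5] = [3,5] − [0,5] + [0,3],
  ∂[1,3,5] = [3,5] − [1,5] + [1,3].
The 12×8 boundary matrix has rank 7 and Smith normal form diag(1,1,1,1,1,1,1).

Reading off H_k = ker ∂_k / im ∂_{k+1}:

  H_1: rank ker ∂_1 − rank ∂_2 = (12 − 5) − 7 = 0, and the invariant factors of ∂_2 are all 1, so H_1 ≅ 0.

H_1 ≅ 0.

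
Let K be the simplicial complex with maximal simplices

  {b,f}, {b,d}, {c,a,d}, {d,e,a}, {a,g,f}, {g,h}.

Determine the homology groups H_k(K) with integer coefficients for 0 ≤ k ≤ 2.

We work with the vertex ordering a < b < c < d < e < f < g < h. The simplices of K, each written with vertices in increasing order, are:

  0-simplices (8): a, b, c, d, e, f, g, h
  1-simplices (11): ac, ad, ae, af, ag, bd, bf, cd, de, fg, gh
  2-simplices (3): acd, ade, afg

so the chain groups are C_0 ≅ Z^8, C_1 ≅ Z^11, C_2 ≅ Z^3.

∂_1: C_1 → C_0 is given by ∂[p,q] = [q] − [p].
This gives a 8×11 integer matrix of rank 7; reducing to Smith normal form yields diagonal entries (1,1,1,1,1,1,1).

Boundary ∂_2: C_2 → C_1 sends each 2-simplex [p,q,r] to [q,r] − [p,r] + [p,q]. For instance
  ∂ade = de − ae + ad,
  ∂acd = cd − ad + ac.
The 11×3 boundary matrix has rank 3 and Smith normal form diag(1,1,1).

Reading off H_k = ker ∂_k / im ∂_{k+1}:

  H_0: rank C_0 − rank ∂_1 = 8 − 7 = 1, and the invariant factors of ∂_1 are all 1, so H_0 ≅ Z.
  H_1: rank ker ∂_1 − rank ∂_2 = (11 − 7) − 3 = 1, and the invariant factors of ∂_2 are all 1, so H_1 ≅ Z.
  H_2: rank ker ∂_2 − rank ∂_3 = (3 − 3) − 0 = 0, and there is no ∂_3, so H_2 ≅ 0.

H_0 ≅ Z,  H_1 ≅ Z,  H_2 = 0.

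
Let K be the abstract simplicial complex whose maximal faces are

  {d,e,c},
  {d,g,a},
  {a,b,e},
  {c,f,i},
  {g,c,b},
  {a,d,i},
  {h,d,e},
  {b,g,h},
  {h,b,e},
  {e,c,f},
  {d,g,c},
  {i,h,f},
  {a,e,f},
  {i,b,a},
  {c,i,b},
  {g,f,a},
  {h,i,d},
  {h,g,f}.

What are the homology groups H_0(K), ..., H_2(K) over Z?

H_0 ≅ Z,  H_1 ≅ Z^2,  H_2 ≅ Z.

We work with the vertex ordering a < b < c < d < e < f < g < h < i. The simplices of K, each written with vertices in increasing order, are:

  0-simplices (9): a, b, c, d, e, f, g, h, i
  1-simplices (27): ab, ad, ae, af, ag, ai, bc, be, bg, bh, bi, cd, ce, cf, cg, ci, de, dg, dh, di, ef, eh, fg, fh, fi, gh, hi
  2-simplices (18): abe, abi, adg, adi, aef, afg, bcg, bci, beh, bgh, cde, cdg, cef, cfi, deh, dhi, fgh, fhi

giving chain groups C_0 ≅ Z^9, C_1 ≅ Z^27, C_2 ≅ Z^18.

∂_1: C_1 → C_0 sends each edge [p,q] (with p < q) to q − p. For instance
  ∂gh = h − g.
The 9×27 boundary matrix has rank 8 and Smith normal form diag(1,1,1,1,1,1,1,1).

The boundary map ∂_2: C_2 → C_1 sends each 2-simplex [p,q,r] to [q,r] − [p,r] + [p,q]. For instance
  ∂cef = ef − cf + ce,
  ∂cdg = dg − cg + cd.
The resulting 27×18 matrix has rank 17, and its Smith normal form has invariant factors (1,1,1,1,1,1,1,1,1,1,1,1,1,1,1,1,1).

Now H_k = ker ∂_k / im ∂_{k+1}, so:

  H_0: rank C_0 − rank ∂_1 = 9 − 8 = 1, and the invariant factors of ∂_1 are all 1, so H_0 = Z.
  H_1: rank ker ∂_1 − rank ∂_2 = (27 − 8) − 17 = 2, and the invariant factors of ∂_2 are all 1, so H_1 = Z^2.
  H_2: rank ker ∂_2 − rank ∂_3 = (18 − 17) − 0 = 1, and there is no ∂_3, so H_2 = Z.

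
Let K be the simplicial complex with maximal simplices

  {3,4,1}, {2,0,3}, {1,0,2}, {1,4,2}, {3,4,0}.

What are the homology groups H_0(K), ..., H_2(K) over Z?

Fix the vertex order 0 < 1 < 2 < 3 < 4 and write every simplex with vertices in increasing order. Then dim K = 2 and the simplices of K are:

  0-simplices (5): [0], [1], [2], [3], [4]
  1-simplices (10): [0,1], [0,2], [0,3], [0,4], [1,2], [1,3], [1,4], [2,3], [2,4], [3,4]
  2-simplices (5): [0,1,2], [0,2,3], [0,3,4], [1,2,4], [1,3,4]

giving chain groups C_0 ≅ Z^5, C_1 ≅ Z^10, C_2 ≅ Z^5.

∂_1: C_1 → C_0 is given by ∂[p,q] = [q] − [p]. For instance
  ∂[1,2] = [2] − [1].
This gives a 5×10 integer matrix of rank 4; reducing to Smith normal form yields diagonal entries (1,1,1,1).

Boundary ∂_2: C_2 → C_1 maps a triangle to the signed sum of its edges. For instance
  ∂[0,1,2] = [1,2] − [0,2] + [0,1],
  ∂[1,3,4] = [3,4] − [1,4] + [1,3].
As a 10×5 matrix over Z this has rank 5, with invariant factors (1,1,1,1,1).

From H_k ≅ ker(∂_k) / im(∂_{k+1}) we obtain:

  H_0: rank C_0 − rank ∂_1 = 5 − 4 = 1, and the invariant factors of ∂_1 are all 1, so H_0 = Z.
  H_1: rank ker ∂_1 − rank ∂_2 = (10 − 4) − 5 = 1, and the invariant factors of ∂_2 are all 1, so H_1 = Z.
  H_2: rank ker ∂_2 − rank ∂_3 = (5 − 5) − 0 = 0, and there is no ∂_3, so H_2 = 0.

(K is a triangulation of the Möbius band.)

H_0 = Z,  H_1 = Z,  H_2 = 0.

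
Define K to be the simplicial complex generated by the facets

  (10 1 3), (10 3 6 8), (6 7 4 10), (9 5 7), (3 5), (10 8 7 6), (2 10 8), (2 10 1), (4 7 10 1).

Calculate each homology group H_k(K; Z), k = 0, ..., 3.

K has 10 vertices, 23 edges, 17 triangles, 4 3-simplices.
rank ∂_0 = 0, rank ∂_1 = 9 ⇒ b_0 = 10 − 0 − 9 = 1; all invariant factors of ∂_1 are 1 so no torsion. So H_0 = Z.
rank ∂_1 = 9, rank ∂_2 = 13 ⇒ b_1 = 23 − 9 − 13 = 1; all invariant factors of ∂_2 are 1 so no torsion. So H_1 = Z.
rank ∂_2 = 13, rank ∂_3 = 4 ⇒ b_2 = 17 − 13 − 4 = 0; all invariant factors of ∂_3 are 1 so no torsion. So H_2 = 0.
rank ∂_3 = 4, rank ∂_4 = 0 ⇒ b_3 = 4 − 4 − 0 = 0. So H_3 = 0.

H_0 ≅ Z,  H_1 ≅ Z,  H_2 = 0,  H_3 = 0.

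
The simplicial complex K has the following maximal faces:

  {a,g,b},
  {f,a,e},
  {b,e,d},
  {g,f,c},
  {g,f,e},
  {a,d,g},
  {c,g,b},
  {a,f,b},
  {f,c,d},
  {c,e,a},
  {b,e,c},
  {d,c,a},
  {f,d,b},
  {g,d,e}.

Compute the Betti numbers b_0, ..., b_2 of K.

b_0 = 1, b_1 = 2, b_2 = 1.

We work with the vertex ordering a < b < c < d < e < f < g. The simplices of K, each written with vertices in increasing order, are:

  0-simplices (7): a, b, c, d, e, f, g
  1-simplices (21): ab, ac, ad, ae, af, ag, bc, bd, be, bf, bg, cd, ce, cf, cg, de, df, dg, ef, eg, fg
  2-simplices (14): abf, abg, acd, ace, adg, aef, bce, bcg, bde, bdf, cdf, cfg, deg, efg

Hence C_0 ≅ Z^7, C_1 ≅ Z^21, C_2 ≅ Z^14.

Boundary ∂_1: C_1 → C_0 is given by ∂[p,q] = [q] − [p].
The 7×21 boundary matrix has rank 6 and Smith normal form diag(1,1,1,1,1,1).

Boundary ∂_2: C_2 → C_1 acts by ∂[p,q,r] = [q,r] − [p,r] + [p,q]. For instance
  ∂bdf = df − bf + bd,
  ∂abg = bg − ag + ab.
As a 21×14 matrix over Z this has rank 13, with invariant factors (1,1,1,1,1,1,1,1,1,1,1,1,1).

From H_k ≅ ker(∂_k) / im(∂_{k+1}) we obtain:

  H_0: rank C_0 − rank ∂_1 = 7 − 6 = 1, and the invariant factors of ∂_1 are all 1, so H_0 ≅ Z.
  H_1: rank ker ∂_1 − rank ∂_2 = (21 − 6) − 13 = 2, and the invariant factors of ∂_2 are all 1, so H_1 ≅ Z^2.
  H_2: rank ker ∂_2 − rank ∂_3 = (14 − 13) − 0 = 1, and there is no ∂_3, so H_2 ≅ Z.

As a check, the Euler characteristic is 7 − 21 + 14 = 0, which agrees with 1 − 2 + 1 = 0.

Hence the Betti numbers are b_0 = 1, b_1 = 2, b_2 = 1.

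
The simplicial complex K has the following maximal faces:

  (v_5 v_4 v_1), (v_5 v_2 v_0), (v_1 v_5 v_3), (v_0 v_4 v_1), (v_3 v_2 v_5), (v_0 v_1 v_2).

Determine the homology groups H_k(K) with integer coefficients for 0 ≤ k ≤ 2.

H_0 = Z,  H_1 = Z,  H_2 = 0.

Fix the vertex order v_0 < v_1 < v_2 < v_3 < v_4 < v_5 and write every simplex with vertices in increasing order. Then dim K = 2 and the simplices of K are:

  0-simplices (6): [v_0], [v_1], [v_2], [v_3], [v_4], [v_5]
  1-simplices (12): [v_0,v_1], [v_0,v_2], [v_0,v_4], [v_0,v_5], [v_1,v_2], [v_1,v_3], [v_1,v_4], [v_1,v_5], [v_2,v_3], [v_2,v_5], [v_3,v_5], [v_4,v_5]
  2-simplices (6): [v_0,v_1,v_2], [v_0,v_1,v_4], [v_0,v_2,v_5], [v_1,v_3,v_5], [v_1,v_4,v_5], [v_2,v_3,v_5]

so the chain groups are C_0 ≅ Z^6, C_1 ≅ Z^12, C_2 ≅ Z^6.

∂_1: C_1 → C_0 is given by ∂[p,q] = [q] − [p].
The 6×12 boundary matrix has rank 5 and Smith normal form diag(1,1,1,1,1).

Boundary ∂_2: C_2 → C_1 acts by ∂[p,q,r] = [q,r] − [p,r] + [p,q]. For instance
  ∂[v_0,v_1,v_4] = [v_1,v_4] − [v_0,v_4] + [v_0,v_1],
  ∂[v_1,v_3,v_5] = [v_3,v_5] − [v_1,v_5] + [v_1,v_3].
As a 12×6 matrix over Z this has rank 6, with invariant factors (1,1,1,1,1,1).

Now H_k = ker ∂_k / im ∂_{k+1}, so:

  H_0: rank C_0 − rank ∂_1 = 6 − 5 = 1, and the invariant factors of ∂_1 are all 1, so H_0 = Z.
  H_1: rank ker ∂_1 − rank ∂_2 = (12 − 5) − 6 = 1, and the invariant factors of ∂_2 are all 1, so H_1 = Z.
  H_2: rank ker ∂_2 − rank ∂_3 = (6 − 6) − 0 = 0, and there is no ∂_3, so H_2 = 0.

(K is a triangulation of the cylinder S^1 x I.)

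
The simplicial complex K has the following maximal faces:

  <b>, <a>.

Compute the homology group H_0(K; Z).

Order the vertices as a < b. Listing each simplex with vertices in this order, K has dimension 0 with simplices:

  0-simplices (2): a, b

Hence C_0 ≅ Z^2.

Reading off H_k = ker ∂_k / im ∂_{k+1}:

  H_0: rank C_0 − rank ∂_1 = 2 − 0 = 2, and there is no ∂_1, so H_0 ≅ Z^2.

H_0 = Z^2.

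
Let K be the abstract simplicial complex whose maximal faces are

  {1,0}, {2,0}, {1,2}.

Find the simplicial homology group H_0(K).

H_0 = Z.

We work with the vertex ordering 0 < 1 < 2. The simplices of K, each written with vertices in increasing order, are:

  0-simplices (3): [0], [1], [2]
  1-simplices (3): [0,1], [0,2], [1,2]

so the chain groups are C_0 ≅ Z^3, C_1 ≅ Z^3.

∂_1: C_1 → C_0 is given by ∂[p,q] = [q] − [p]. For instance
  ∂[1,2] = [2] − [1].
This gives a 3×3 integer matrix of rank 2; reducing to Smith normal form yields diagonal entries (1,1).

From H_k ≅ ker(∂_k) / im(∂_{k+1}) we obtain:

  H_0: rank C_0 − rank ∂_1 = 3 − 2 = 1, and the invariant factors of ∂_1 are all 1, so H_0 = Z.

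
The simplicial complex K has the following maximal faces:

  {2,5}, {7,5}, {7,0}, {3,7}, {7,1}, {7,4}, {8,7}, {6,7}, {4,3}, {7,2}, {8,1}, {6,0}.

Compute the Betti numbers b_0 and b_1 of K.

b_0 = 1, b_1 = 4.

We work with the vertex ordering 0 < 1 < 2 < 3 < 4 < 5 < 6 < 7 < 8. The simplices of K, each written with vertices in increasing order, are:

  0-simplices (9): [0], [1], [2], [3], [4], [5], [6], [7], [8]
  1-simplices (12): [0,6], [0,7], [1,7], [1,8], [2,5], [2,7], [3,4], [3,7], [4,7], [5,7], [6,7], [7,8]

so the chain groups are C_0 ≅ Z^9, C_1 ≅ Z^12.

∂_1: C_1 → C_0 is given by ∂[p,q] = [q] − [p].
The 9×12 boundary matrix has rank 8 and Smith normal form diag(1,1,1,1,1,1,1,1).

Reading off H_k = ker ∂_k / im ∂_{k+1}:

  H_0: rank C_0 − rank ∂_1 = 9 − 8 = 1, and the invariant factors of ∂_1 are all 1, so H_0 ≅ Z.
  H_1: rank ker ∂_1 − rank ∂_2 = (12 − 8) − 0 = 4, and there is no ∂_2, so H_1 ≅ Z^4.

Hence the Betti numbers are b_0 = 1, b_1 = 4.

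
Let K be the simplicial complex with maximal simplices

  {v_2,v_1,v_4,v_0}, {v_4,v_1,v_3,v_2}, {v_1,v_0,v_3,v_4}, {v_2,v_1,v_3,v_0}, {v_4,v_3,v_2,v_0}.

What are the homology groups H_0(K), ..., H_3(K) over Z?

Take the total order v_0 < v_1 < v_2 < v_3 < v_4 on the vertex set. Then K (dimension 3) consists of the simplices:

  0-simplices (5): [v_0], [v_1], [v_2], [v_3], [v_4]
  1-simplices (10): [v_0,v_1], [v_0,v_2], [v_0,v_3], [v_0,v_4], [v_1,v_2], [v_1,v_3], [v_1,v_4], [v_2,v_3], [v_2,v_4], [v_3,v_4]
  2-simplices (10): [v_0,v_1,v_2], [v_0,v_1,v_3], [v_0,v_1,v_4], [v_0,v_2,v_3], [v_0,v_2,v_4], [v_0,v_3,v_4], [v_1,v_2,v_3], [v_1,v_2,v_4], [v_1,v_3,v_4], [v_2,v_3,v_4]
  3-simplices (5): [v_0,v_1,v_2,v_3], [v_0,v_1,v_2,v_4], [v_0,v_1,v_3,v_4], [v_0,v_2,v_3,v_4], [v_1,v_2,v_3,v_4]

Hence C_0 ≅ Z^5, C_1 ≅ Z^10, C_2 ≅ Z^10, C_3 ≅ Z^5.

Boundary ∂_1: C_1 → C_0 sends each edge [p,q] (with p < q) to q − p.
The resulting 5×10 matrix has rank 4, and its Smith normal form has invariant factors (1,1,1,1).

The boundary map ∂_2: C_2 → C_1 sends each 2-simplex [p,q,r] to [q,r] − [p,r] + [p,q]. For instance
  ∂[v_0,v_1,v_3] = [v_1,v_3] − [v_0,v_3] + [v_0,v_1],
  ∂[v_0,v_1,v_2] = [v_1,v_2] − [v_0,v_2] + [v_0,v_1].
As a 10×10 matrix over Z this has rank 6, with invariant factors (1,1,1,1,1,1).

∂_3: C_3 → C_2 sends each 3-simplex σ to the alternating sum Σ_i (−1)^i (σ with its i-th vertex removed). For instance
  ∂[v_0,v_1,v_2,v_3] = [v_1,v_2,v_3] − [v_0,v_2,v_3] + [v_0,v_1,v_3] − [v_0,v_1,v_2],
  ∂[v_0,v_1,v_2,v_4] = [v_1,v_2,v_4] − [v_0,v_2,v_4] + [v_0,v_1,v_4] − [v_0,v_1,v_2].
This gives a 10×5 integer matrix of rank 4; reducing to Smith normal form yields diagonal entries (1,1,1,1).

Computing H_k = (kernel of ∂_k) / (image of ∂_{k+1}):

  H_0: rank C_0 − rank ∂_1 = 5 − 4 = 1, and the invariant factors of ∂_1 are all 1, so H_0 ≅ Z.
  H_1: rank ker ∂_1 − rank ∂_2 = (10 − 4) − 6 = 0, and the invariant factors of ∂_2 are all 1, so H_1 ≅ 0.
  H_2: rank ker ∂_2 − rank ∂_3 = (10 − 6) − 4 = 0, and the invariant factors of ∂_3 are all 1, so H_2 ≅ 0.
  H_3: rank ker ∂_3 − rank ∂_4 = (5 − 4) − 0 = 1, and there is no ∂_4, so H_3 ≅ Z.

As a check, the Euler characteristic is 5 − 10 + 10 − 5 = 0, which agrees with 1 − 0 + 0 − 1 = 0.

H_0 = Z,  H_1 = 0,  H_2 = 0,  H_3 = Z.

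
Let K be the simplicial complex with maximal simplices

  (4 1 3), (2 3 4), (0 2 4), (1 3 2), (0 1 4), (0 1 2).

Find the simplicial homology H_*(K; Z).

Take the total order 0 < 1 < 2 < 3 < 4 on the vertex set. Then K (dimension 2) consists of the simplices:

  0-simplices (5): [0], [1], [2], [3], [4]
  1-simplices (9): [0,1], [0,2], [0,4], [1,2], [1,3], [1,4], [2,3], [2,4], [3,4]
  2-simplices (6): [0,1,2], [0,1,4], [0,2,4], [1,2,3], [1,3,4], [2,3,4]

giving chain groups C_0 ≅ Z^5, C_1 ≅ Z^9, C_2 ≅ Z^6.

Boundary ∂_1: C_1 → C_0 is given by ∂[p,q] = [q] − [p]. For instance
  ∂[1,2] = [2] − [1].
The 5×9 boundary matrix has rank 4 and Smith normal form diag(1,1,1,1).

Boundary ∂_2: C_2 → C_1 acts by ∂[p,q,r] = [q,r] − [p,r] + [p,q]. For instance
  ∂[0,1,4] = [1,4] − [0,4] + [0,1],
  ∂[0,2,4] = [2,4] − [0,4] + [0,2].
The resulting 9×6 matrix has rank 5, and its Smith normal form has invariant factors (1,1,1,1,1).

From H_k ≅ ker(∂_k) / im(∂_{k+1}) we obtain:

  H_0: rank C_0 − rank ∂_1 = 5 − 4 = 1, and the invariant factors of ∂_1 are all 1, so H_0 ≅ Z.
  H_1: rank ker ∂_1 − rank ∂_2 = (9 − 4) − 5 = 0, and the invariant factors of ∂_2 are all 1, so H_1 ≅ 0.
  H_2: rank ker ∂_2 − rank ∂_3 = (6 − 5) − 0 = 1, and there is no ∂_3, so H_2 ≅ Z.

As a check, the Euler characteristic is 5 − 9 + 6 = 2, which agrees with 1 − 0 + 1 = 2.
(K is a triangulation of the 2-sphere S^2.)

H_0 = Z,  H_1 = 0,  H_2 = Z.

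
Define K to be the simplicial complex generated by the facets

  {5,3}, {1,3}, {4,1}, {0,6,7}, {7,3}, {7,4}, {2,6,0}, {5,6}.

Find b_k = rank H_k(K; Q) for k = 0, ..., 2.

K has 8 vertices, 11 edges, 2 triangles.
rank ∂_0 = 0, rank ∂_1 = 7 ⇒ b_0 = 8 − 0 − 7 = 1; all invariant factors of ∂_1 are 1 so no torsion. So H_0 ≅ Z.
rank ∂_1 = 7, rank ∂_2 = 2 ⇒ b_1 = 11 − 7 − 2 = 2; all invariant factors of ∂_2 are 1 so no torsion. So H_1 ≅ Z^2.
rank ∂_2 = 2, rank ∂_3 = 0 ⇒ b_2 = 2 − 2 − 0 = 0. So H_2 ≅ 0.

b_0 = 1, b_1 = 2, b_2 = 0.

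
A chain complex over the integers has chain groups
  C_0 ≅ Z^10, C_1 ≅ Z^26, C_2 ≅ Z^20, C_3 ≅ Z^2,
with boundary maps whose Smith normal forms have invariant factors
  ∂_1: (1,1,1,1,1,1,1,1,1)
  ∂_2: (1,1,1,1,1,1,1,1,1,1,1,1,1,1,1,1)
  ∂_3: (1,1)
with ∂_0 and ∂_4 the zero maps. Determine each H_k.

H_0 ≅ Z,  H_1 ≅ Z,  H_2 ≅ Z^2,  H_3 = 0.

H_0: b_0 = 10 − 0 − 9 = 1; torsion from ∂_1 factors > 1: none. So H_0 ≅ Z.
H_1: b_1 = 26 − 9 − 16 = 1; torsion from ∂_2 factors > 1: none. So H_1 ≅ Z.
H_2: b_2 = 20 − 16 − 2 = 2; torsion from ∂_3 factors > 1: none. So H_2 ≅ Z^2.
H_3: b_3 = 2 − 2 − 0 = 0; torsion from ∂_4 factors > 1: none. So H_3 ≅ 0.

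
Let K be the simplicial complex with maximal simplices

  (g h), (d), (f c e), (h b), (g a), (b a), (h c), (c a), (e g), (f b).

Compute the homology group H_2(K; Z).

H_2 ≅ 0.

Order the vertices as a < b < c < d < e < f < g < h. Listing each simplex with vertices in this order, K has dimension 2 with simplices:

  0-simplices (8): a, b, c, d, e, f, g, h
  1-simplices (11): ab, ac, ag, bf, bh, ce, cf, ch, ef, eg, gh
  2-simplices (1): cef

Hence C_0 ≅ Z^8, C_1 ≅ Z^11, C_2 ≅ Z^1.

The boundary map ∂_1: C_1 → C_0 maps an edge to its endpoints' difference, ∂[p,q] = q − p.
This gives a 8×11 integer matrix of rank 6; reducing to Smith normal form yields diagonal entries (1,1,1,1,1,1).

∂_2: C_2 → C_1 sends each 2-simplex [p,q,r] to [q,r] − [p,r] + [p,q]. For instance
  ∂cef = ef − cf + ce.
As a 11×1 matrix over Z this has rank 1, with invariant factors (1).

Computing H_k = (kernel of ∂_k) / (image of ∂_{k+1}):

  H_2: rank ker ∂_2 − rank ∂_3 = (1 − 1) − 0 = 0, and there is no ∂_3, so H_2 ≅ 0.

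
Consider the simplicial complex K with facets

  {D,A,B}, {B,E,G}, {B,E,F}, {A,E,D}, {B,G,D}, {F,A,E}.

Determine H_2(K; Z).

H_2 ≅ 0.

Order the vertices as A < B < D < E < F < G. Listing each simplex with vertices in this order, K has dimension 2 with simplices:

  0-simplices (6): A, B, D, E, F, G
  1-simplices (12): AB, AD, AE, AF, BD, BE, BF, BG, DE, DG, EF, EG
  2-simplices (6): ABD, ADE, AEF, BDG, BEF, BEG

so the chain groups are C_0 ≅ Z^6, C_1 ≅ Z^12, C_2 ≅ Z^6.

The boundary map ∂_1: C_1 → C_0 maps an edge to its endpoints' difference, ∂[p,q] = q − p. For instance
  ∂BE = E − B.
The resulting 6×12 matrix has rank 5, and its Smith normal form has invariant factors (1,1,1,1,1).

∂_2: C_2 → C_1 sends each 2-simplex [p,q,r] to [q,r] − [p,r] + [p,q]. For instance
  ∂BEF = EF − BF + BE,
  ∂AEF = EF − AF + AE.
The resulting 12×6 matrix has rank 6, and its Smith normal form has invariant factors (1,1,1,1,1,1).

From H_k ≅ ker(∂_k) / im(∂_{k+1}) we obtain:

  H_2: rank ker ∂_2 − rank ∂_3 = (6 − 6) − 0 = 0, and there is no ∂_3, so H_2 = 0.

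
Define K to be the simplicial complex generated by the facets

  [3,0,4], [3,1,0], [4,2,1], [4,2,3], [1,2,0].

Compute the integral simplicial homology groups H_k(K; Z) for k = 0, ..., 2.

Order the vertices as 0 < 1 < 2 < 3 < 4. Listing each simplex with vertices in this order, K has dimension 2 with simplices:

  0-simplices (5): [0], [1], [2], [3], [4]
  1-simplices (10): [0,1], [0,2], [0,3], [0,4], [1,2], [1,3], [1,4], [2,3], [2,4], [3,4]
  2-simplices (5): [0,1,2], [0,1,3], [0,3,4], [1,2,4], [2,3,4]

giving chain groups C_0 ≅ Z^5, C_1 ≅ Z^10, C_2 ≅ Z^5.

Boundary ∂_1: C_1 → C_0 is given by ∂[p,q] = [q] − [p]. For instance
  ∂[0,2] = [2] − [0].
This gives a 5×10 integer matrix of rank 4; reducing to Smith normal form yields diagonal entries (1,1,1,1).

∂_2: C_2 → C_1 acts by ∂[p,q,r] = [q,r] − [p,r] + [p,q]. For instance
  ∂[0,1,2] = [1,2] − [0,2] + [0,1],
  ∂[1,2,4] = [2,4] − [1,4] + [1,2].
The 10×5 boundary matrix has rank 5 and Smith normal form diag(1,1,1,1,1).

Computing H_k = (kernel of ∂_k) / (image of ∂_{k+1}):

  H_0: rank C_0 − rank ∂_1 = 5 − 4 = 1, and the invariant factors of ∂_1 are all 1, so H_0 = Z.
  H_1: rank ker ∂_1 − rank ∂_2 = (10 − 4) − 5 = 1, and the invariant factors of ∂_2 are all 1, so H_1 = Z.
  H_2: rank ker ∂_2 − rank ∂_3 = (5 − 5) − 0 = 0, and there is no ∂_3, so H_2 = 0.

As a check, the Euler characteristic is 5 − 10 + 5 = 0, which agrees with 1 − 1 + 0 = 0.

H_0 = Z,  H_1 = Z,  H_2 = 0.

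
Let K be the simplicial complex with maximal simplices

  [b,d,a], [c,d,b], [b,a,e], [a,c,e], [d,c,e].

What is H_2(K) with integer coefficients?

H_2 = 0.

Take the total order a < b < c < d < e on the vertex set. Then K (dimension 2) consists of the simplices:

  0-simplices (5): a, b, c, d, e
  1-simplices (10): ab, ac, ad, ae, bc, bd, be, cd, ce, de
  2-simplices (5): abd, abe, ace, bcd, cde

giving chain groups C_0 ≅ Z^5, C_1 ≅ Z^10, C_2 ≅ Z^5.

The boundary map ∂_1: C_1 → C_0 sends each edge [p,q] (with p < q) to q − p. For instance
  ∂bd = d − b.
This gives a 5×10 integer matrix of rank 4; reducing to Smith normal form yields diagonal entries (1,1,1,1).

The boundary map ∂_2: C_2 → C_1 sends each 2-simplex [p,q,r] to [q,r] − [p,r] + [p,q]. For instance
  ∂ace = ce − ae + ac,
  ∂bcd = cd − bd + bc.
The 10×5 boundary matrix has rank 5 and Smith normal form diag(1,1,1,1,1).

Now H_k = ker ∂_k / im ∂_{k+1}, so:

  H_2: rank ker ∂_2 − rank ∂_3 = (5 − 5) − 0 = 0, and there is no ∂_3, so H_2 = 0.

(K is a triangulation of the Möbius band.)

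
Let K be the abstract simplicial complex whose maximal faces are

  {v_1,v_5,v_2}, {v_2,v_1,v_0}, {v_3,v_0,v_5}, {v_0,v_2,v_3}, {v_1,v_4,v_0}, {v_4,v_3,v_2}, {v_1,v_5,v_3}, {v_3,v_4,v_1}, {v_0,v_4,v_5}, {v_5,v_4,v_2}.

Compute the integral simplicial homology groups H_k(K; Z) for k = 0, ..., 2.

H_0 ≅ Z,  H_1 ≅ Z/2,  H_2 = 0.

Take the total order v_0 < v_1 < v_2 < v_3 < v_4 < v_5 on the vertex set. Then K (dimension 2) consists of the simplices:

  0-simplices (6): [v_0], [v_1], [v_2], [v_3], [v_4], [v_5]
  1-simplices (15): (15 of them)
  2-simplices (10): [v_0,v_1,v_2], [v_0,v_1,v_4], [v_0,v_2,v_3], [v_0,v_3,v_5], [v_0,v_4,v_5], [v_1,v_2,v_5], [v_1,v_3,v_4], [v_1,v_3,v_5], [v_2,v_3,v_4], [v_2,v_4,v_5]

Hence C_0 ≅ Z^6, C_1 ≅ Z^15, C_2 ≅ Z^10.

The boundary map ∂_1: C_1 → C_0 is given by ∂[p,q] = [q] − [p]. For instance
  ∂[v_3,v_4] = [v_4] − [v_3].
The 6×15 boundary matrix has rank 5 and Smith normal form diag(1,1,1,1,1).

Boundary ∂_2: C_2 → C_1 acts by ∂[p,q,r] = [q,r] − [p,r] + [p,q]. For instance
  ∂[v_2,v_4,v_5] = [v_4,v_5] − [v_2,v_5] + [v_2,v_4],
  ∂[v_0,v_3,v_5] = [v_3,v_5] − [v_0,v_5] + [v_0,v_3].
As a 15×10 matrix over Z this has rank 10, with invariant factors (1,1,1,1,1,1,1,1,1,2).

Reading off H_k = ker ∂_k / im ∂_{k+1}:

  H_0: rank C_0 − rank ∂_1 = 6 − 5 = 1, and the invariant factors of ∂_1 are all 1, so H_0 ≅ Z.
  H_1: rank ker ∂_1 − rank ∂_2 = (15 − 5) − 10 = 0, and ∂_2 has invariant factor 2 > 1, so H_1 ≅ Z/2.
  H_2: rank ker ∂_2 − rank ∂_3 = (10 − 10) − 0 = 0, and there is no ∂_3, so H_2 ≅ 0.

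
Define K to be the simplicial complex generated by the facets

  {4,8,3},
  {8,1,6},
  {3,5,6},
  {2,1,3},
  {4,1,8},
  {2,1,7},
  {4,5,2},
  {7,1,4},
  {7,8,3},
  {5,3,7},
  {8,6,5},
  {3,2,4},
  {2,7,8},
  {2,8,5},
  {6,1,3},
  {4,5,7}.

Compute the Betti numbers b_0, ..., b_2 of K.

b_0 = 1, b_1 = 2, b_2 = 1.

We work with the vertex ordering 1 < 2 < 3 < 4 < 5 < 6 < 7 < 8. The simplices of K, each written with vertices in increasing order, are:

  0-simplices (8): [1], [2], [3], [4], [5], [6], [7], [8]
  1-simplices (24): (24 of them)
  2-simplices (16): [1,2,3], [1,2,7], [1,3,6], [1,4,7], [1,4,8], [1,6,8], [2,3,4], [2,4,5], [2,5,8], [2,7,8], [3,4,8], [3,5,6], [3,5,7], [3,7,8], [4,5,7], [5,6,8]

so the chain groups are C_0 ≅ Z^8, C_1 ≅ Z^24, C_2 ≅ Z^16.

∂_1: C_1 → C_0 sends each edge [p,q] (with p < q) to q − p.
As a 8×24 matrix over Z this has rank 7, with invariant factors (1,1,1,1,1,1,1).

∂_2: C_2 → C_1 acts by ∂[p,q,r] = [q,r] − [p,r] + [p,q]. For instance
  ∂[4,5,7] = [5,7] − [4,7] + [4,5],
  ∂[3,4,8] = [4,8] − [3,8] + [3,4].
The resulting 24×16 matrix has rank 15, and its Smith normal form has invariant factors (1,1,1,1,1,1,1,1,1,1,1,1,1,1,1).

Now H_k = ker ∂_k / im ∂_{k+1}, so:

  H_0: rank C_0 − rank ∂_1 = 8 − 7 = 1, and the invariant factors of ∂_1 are all 1, so H_0 ≅ Z.
  H_1: rank ker ∂_1 − rank ∂_2 = (24 − 7) − 15 = 2, and the invariant factors of ∂_2 are all 1, so H_1 ≅ Z^2.
  H_2: rank ker ∂_2 − rank ∂_3 = (16 − 15) − 0 = 1, and there is no ∂_3, so H_2 ≅ Z.

Hence the Betti numbers are b_0 = 1, b_1 = 2, b_2 = 1.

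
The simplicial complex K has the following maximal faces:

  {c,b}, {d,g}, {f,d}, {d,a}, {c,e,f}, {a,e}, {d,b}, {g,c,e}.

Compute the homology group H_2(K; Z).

H_2 ≅ 0.

K has 7 vertices, 11 edges, 2 triangles.
rank ∂_2 = 2, rank ∂_3 = 0 ⇒ b_2 = 2 − 2 − 0 = 0. So H_2 ≅ 0.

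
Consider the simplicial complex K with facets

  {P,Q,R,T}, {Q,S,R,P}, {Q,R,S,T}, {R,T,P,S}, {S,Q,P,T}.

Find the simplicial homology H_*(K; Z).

H_0 ≅ Z,  H_1 = 0,  H_2 = 0,  H_3 ≅ Z.

Take the total order P < Q < R < S < T on the vertex set. Then K (dimension 3) consists of the simplices:

  0-simplices (5): P, Q, R, S, T
  1-simplices (10): PQ, PR, PS, PT, QR, QS, QT, RS, RT, ST
  2-simplices (10): PQR, PQS, PQT, PRS, PRT, PST, QRS, QRT, QST, RST
  3-simplices (5): PQRS, PQRT, PQST, PRST, QRST

giving chain groups C_0 ≅ Z^5, C_1 ≅ Z^10, C_2 ≅ Z^10, C_3 ≅ Z^5.

Boundary ∂_1: C_1 → C_0 is given by ∂[p,q] = [q] − [p].
As a 5×10 matrix over Z this has rank 4, with invariant factors (1,1,1,1).

The boundary map ∂_2: C_2 → C_1 sends each 2-simplex [p,q,r] to [q,r] − [p,r] + [p,q]. For instance
  ∂RST = ST − RT + RS,
  ∂PQT = QT − PT + PQ.
This gives a 10×10 integer matrix of rank 6; reducing to Smith normal form yields diagonal entries (1,1,1,1,1,1).

The boundary map ∂_3: C_3 → C_2 sends each 3-simplex σ to the alternating sum Σ_i (−1)^i (σ with its i-th vertex removed). For instance
  ∂PQST = QST − PST + PQT − PQS,
  ∂QRST = RST − QST + QRT − QRS.
As a 10×5 matrix over Z this has rank 4, with invariant factors (1,1,1,1).

Computing H_k = (kernel of ∂_k) / (image of ∂_{k+1}):

  H_0: rank C_0 − rank ∂_1 = 5 − 4 = 1, and the invariant factors of ∂_1 are all 1, so H_0 ≅ Z.
  H_1: rank ker ∂_1 − rank ∂_2 = (10 − 4) − 6 = 0, and the invariant factors of ∂_2 are all 1, so H_1 ≅ 0.
  H_2: rank ker ∂_2 − rank ∂_3 = (10 − 6) − 4 = 0, and the invariant factors of ∂_3 are all 1, so H_2 ≅ 0.
  H_3: rank ker ∂_3 − rank ∂_4 = (5 − 4) − 0 = 1, and there is no ∂_4, so H_3 ≅ Z.

As a check, the Euler characteristic is 5 − 10 + 10 − 5 = 0, which agrees with 1 − 0 + 0 − 1 = 0.
(K is a triangulation of the 3-sphere S^3.)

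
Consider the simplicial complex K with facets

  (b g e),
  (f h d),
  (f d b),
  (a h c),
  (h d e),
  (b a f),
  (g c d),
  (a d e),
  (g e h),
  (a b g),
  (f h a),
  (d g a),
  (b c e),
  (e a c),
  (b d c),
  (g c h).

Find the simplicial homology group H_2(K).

H_2 ≅ Z.

Take the total order a < b < c < d < e < f < g < h on the vertex set. Then K (dimension 2) consists of the simplices:

  0-simplices (8): a, b, c, d, e, f, g, h
  1-simplices (24): ab, ac, ad, ae, af, ag, ah, bc, bd, be, bf, bg, cd, ce, cg, ch, de, df, dg, dh, eg, eh, fh, gh
  2-simplices (16): abf, abg, ace, ach, ade, adg, afh, bcd, bce, bdf, beg, cdg, cgh, deh, dfh, egh

so the chain groups are C_0 ≅ Z^8, C_1 ≅ Z^24, C_2 ≅ Z^16.

∂_1: C_1 → C_0 sends each edge [p,q] (with p < q) to q − p.
The 8×24 boundary matrix has rank 7 and Smith normal form diag(1,1,1,1,1,1,1).

Boundary ∂_2: C_2 → C_1 maps a triangle to the signed sum of its edges. For instance
  ∂egh = gh − eh + eg,
  ∂deh = eh − dh + de.
The resulting 24×16 matrix has rank 15, and its Smith normal form has invariant factors (1,1,1,1,1,1,1,1,1,1,1,1,1,1,1).

Now H_k = ker ∂_k / im ∂_{k+1}, so:

  H_2: rank ker ∂_2 − rank ∂_3 = (16 − 15) − 0 = 1, and there is no ∂_3, so H_2 = Z.

(K is a triangulation of the torus T^2.)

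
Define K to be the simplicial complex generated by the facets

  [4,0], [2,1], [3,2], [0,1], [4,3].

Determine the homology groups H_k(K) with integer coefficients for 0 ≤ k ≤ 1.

H_0 = Z,  H_1 = Z.

Take the total order 0 < 1 < 2 < 3 < 4 on the vertex set. Then K (dimension 1) consists of the simplices:

  0-simplices (5): [0], [1], [2], [3], [4]
  1-simplices (5): [0,1], [0,4], [1,2], [2,3], [3,4]

so the chain groups are C_0 ≅ Z^5, C_1 ≅ Z^5.

Boundary ∂_1: C_1 → C_0 maps an edge to its endpoints' difference, ∂[p,q] = q − p. For instance
  ∂[3,4] = [4] − [3].
This gives a 5×5 integer matrix of rank 4; reducing to Smith normal form yields diagonal entries (1,1,1,1).

Now H_k = ker ∂_k / im ∂_{k+1}, so:

  H_0: rank C_0 − rank ∂_1 = 5 − 4 = 1, and the invariant factors of ∂_1 are all 1, so H_0 ≅ Z.
  H_1: rank ker ∂_1 − rank ∂_2 = (5 − 4) − 0 = 1, and there is no ∂_2, so H_1 ≅ Z.

As a check, the Euler characteristic is 5 − 5 = 0, which agrees with 1 − 1 = 0.
(K is a triangulation of the circle S^1.)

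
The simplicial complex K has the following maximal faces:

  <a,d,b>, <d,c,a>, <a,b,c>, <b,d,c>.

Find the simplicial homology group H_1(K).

Take the total order a < b < c < d on the vertex set. Then K (dimension 2) consists of the simplices:

  0-simplices (4): a, b, c, d
  1-simplices (6): ab, ac, ad, bc, bd, cd
  2-simplices (4): abc, abd, acd, bcd

so the chain groups are C_0 ≅ Z^4, C_1 ≅ Z^6, C_2 ≅ Z^4.

∂_1: C_1 → C_0 is given by ∂[p,q] = [q] − [p].
The 4×6 boundary matrix has rank 3 and Smith normal form diag(1,1,1).

The boundary map ∂_2: C_2 → C_1 sends each 2-simplex [p,q,r] to [q,r] − [p,r] + [p,q]. For instance
  ∂bcd = cd − bd + bc,
  ∂abd = bd − ad + ab.
The resulting 6×4 matrix has rank 3, and its Smith normal form has invariant factors (1,1,1).

From H_k ≅ ker(∂_k) / im(∂_{k+1}) we obtain:

  H_1: rank ker ∂_1 − rank ∂_2 = (6 − 3) − 3 = 0, and the invariant factors of ∂_2 are all 1, so H_1 = 0.

H_1 = 0.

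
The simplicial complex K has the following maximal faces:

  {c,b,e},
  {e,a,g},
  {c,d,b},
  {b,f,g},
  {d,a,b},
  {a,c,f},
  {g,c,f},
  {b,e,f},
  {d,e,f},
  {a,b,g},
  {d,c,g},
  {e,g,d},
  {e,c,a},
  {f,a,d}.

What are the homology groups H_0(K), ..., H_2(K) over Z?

H_0 = Z,  H_1 = Z^2,  H_2 = Z.

K has 7 vertices, 21 edges, 14 triangles.
rank ∂_0 = 0, rank ∂_1 = 6 ⇒ b_0 = 7 − 0 − 6 = 1; all invariant factors of ∂_1 are 1 so no torsion. So H_0 = Z.
rank ∂_1 = 6, rank ∂_2 = 13 ⇒ b_1 = 21 − 6 − 13 = 2; all invariant factors of ∂_2 are 1 so no torsion. So H_1 = Z^2.
rank ∂_2 = 13, rank ∂_3 = 0 ⇒ b_2 = 14 − 13 − 0 = 1. So H_2 = Z.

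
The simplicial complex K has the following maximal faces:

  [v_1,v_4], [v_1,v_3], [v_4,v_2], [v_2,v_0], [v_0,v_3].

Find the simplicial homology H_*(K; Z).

We work with the vertex ordering v_0 < v_1 < v_2 < v_3 < v_4. The simplices of K, each written with vertices in increasing order, are:

  0-simplices (5): [v_0], [v_1], [v_2], [v_3], [v_4]
  1-simplices (5): [v_0,v_2], [v_0,v_3], [v_1,v_3], [v_1,v_4], [v_2,v_4]

so the chain groups are C_0 ≅ Z^5, C_1 ≅ Z^5.

∂_1: C_1 → C_0 maps an edge to its endpoints' difference, ∂[p,q] = q − p.
This gives a 5×5 integer matrix of rank 4; reducing to Smith normal form yields diagonal entries (1,1,1,1).

Computing H_k = (kernel of ∂_k) / (image of ∂_{k+1}):

  H_0: rank C_0 − rank ∂_1 = 5 − 4 = 1, and the invariant factors of ∂_1 are all 1, so H_0 = Z.
  H_1: rank ker ∂_1 − rank ∂_2 = (5 − 4) − 0 = 1, and there is no ∂_2, so H_1 = Z.

As a check, the Euler characteristic is 5 − 5 = 0, which agrees with 1 − 1 = 0.

H_0 ≅ Z,  H_1 ≅ Z.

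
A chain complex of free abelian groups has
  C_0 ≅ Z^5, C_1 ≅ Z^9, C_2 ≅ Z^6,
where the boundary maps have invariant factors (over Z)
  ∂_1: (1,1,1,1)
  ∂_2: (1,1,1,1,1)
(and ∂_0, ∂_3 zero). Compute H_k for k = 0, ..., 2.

H_0 = Z,  H_1 = 0,  H_2 = Z.

H_0: b_0 = 5 − 0 − 4 = 1; torsion from ∂_1 factors > 1: none. So H_0 = Z.
H_1: b_1 = 9 − 4 − 5 = 0; torsion from ∂_2 factors > 1: none. So H_1 = 0.
H_2: b_2 = 6 − 5 − 0 = 1; torsion from ∂_3 factors > 1: none. So H_2 = Z.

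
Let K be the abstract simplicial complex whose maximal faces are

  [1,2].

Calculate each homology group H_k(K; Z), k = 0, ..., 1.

Take the total order 1 < 2 on the vertex set. Then K (dimension 1) consists of the simplices:

  0-simplices (2): [1], [2]
  1-simplices (1): [1,2]

giving chain groups C_0 ≅ Z^2, C_1 ≅ Z^1.

Boundary ∂_1: C_1 → C_0 maps an edge to its endpoints' difference, ∂[p,q] = q − p. For instance
  ∂[1,2] = [2] − [1].
This gives a 2×1 integer matrix of rank 1; reducing to Smith normal form yields diagonal entries (1).

Reading off H_k = ker ∂_k / im ∂_{k+1}:

  H_0: rank C_0 − rank ∂_1 = 2 − 1 = 1, and the invariant factors of ∂_1 are all 1, so H_0 ≅ Z.
  H_1: rank ker ∂_1 − rank ∂_2 = (1 − 1) − 0 = 0, and there is no ∂_2, so H_1 ≅ 0.

(K is a triangulation of the 1-simplex.)

H_0 = Z,  H_1 = 0.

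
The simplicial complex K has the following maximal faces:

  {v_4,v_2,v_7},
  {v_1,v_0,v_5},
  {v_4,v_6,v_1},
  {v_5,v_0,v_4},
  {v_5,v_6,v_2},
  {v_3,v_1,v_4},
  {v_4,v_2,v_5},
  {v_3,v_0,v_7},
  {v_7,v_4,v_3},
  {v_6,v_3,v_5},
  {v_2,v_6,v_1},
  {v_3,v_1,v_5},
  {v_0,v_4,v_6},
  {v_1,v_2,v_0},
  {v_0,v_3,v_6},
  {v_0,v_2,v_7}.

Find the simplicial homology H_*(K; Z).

H_0 = Z,  H_1 = Z^2,  H_2 = Z.

Fix the vertex order v_0 < v_1 < v_2 < v_3 < v_4 < v_5 < v_6 < v_7 and write every simplex with vertices in increasing order. Then dim K = 2 and the simplices of K are:

  0-simplices (8): [v_0], [v_1], [v_2], [v_3], [v_4], [v_5], [v_6], [v_7]
  1-simplices (24): (24 of them)
  2-simplices (16): (16 of them)

giving chain groups C_0 ≅ Z^8, C_1 ≅ Z^24, C_2 ≅ Z^16.

The boundary map ∂_1: C_1 → C_0 is given by ∂[p,q] = [q] − [p]. For instance
  ∂[v_1,v_4] = [v_4] − [v_1].
This gives a 8×24 integer matrix of rank 7; reducing to Smith normal form yields diagonal entries (1,1,1,1,1,1,1).

∂_2: C_2 → C_1 maps a triangle to the signed sum of its edges. For instance
  ∂[v_1,v_2,v_6] = [v_2,v_6] − [v_1,v_6] + [v_1,v_2],
  ∂[v_0,v_2,v_7] = [v_2,v_7] − [v_0,v_7] + [v_0,v_2].
This gives a 24×16 integer matrix of rank 15; reducing to Smith normal form yields diagonal entries (1,1,1,1,1,1,1,1,1,1,1,1,1,1,1).

Computing H_k = (kernel of ∂_k) / (image of ∂_{k+1}):

  H_0: rank C_0 − rank ∂_1 = 8 − 7 = 1, and the invariant factors of ∂_1 are all 1, so H_0 = Z.
  H_1: rank ker ∂_1 − rank ∂_2 = (24 − 7) − 15 = 2, and the invariant factors of ∂_2 are all 1, so H_1 = Z^2.
  H_2: rank ker ∂_2 − rank ∂_3 = (16 − 15) − 0 = 1, and there is no ∂_3, so H_2 = Z.

As a check, the Euler characteristic is 8 − 24 + 16 = 0, which agrees with 1 − 2 + 1 = 0.
(K is a triangulation of the torus T^2.)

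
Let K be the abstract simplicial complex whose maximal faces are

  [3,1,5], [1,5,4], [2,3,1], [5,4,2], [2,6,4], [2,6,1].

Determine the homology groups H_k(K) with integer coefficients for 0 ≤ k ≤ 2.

H_0 = Z,  H_1 = Z,  H_2 = 0.

Order the vertices as 1 < 2 < 3 < 4 < 5 < 6. Listing each simplex with vertices in this order, K has dimension 2 with simplices:

  0-simplices (6): [1], [2], [3], [4], [5], [6]
  1-simplices (12): [1,2], [1,3], [1,4], [1,5], [1,6], [2,3], [2,4], [2,5], [2,6], [3,5], [4,5], [4,6]
  2-simplices (6): [1,2,3], [1,2,6], [1,3,5], [1,4,5], [2,4,5], [2,4,6]

so the chain groups are C_0 ≅ Z^6, C_1 ≅ Z^12, C_2 ≅ Z^6.

Boundary ∂_1: C_1 → C_0 maps an edge to its endpoints' difference, ∂[p,q] = q − p. For instance
  ∂[1,3] = [3] − [1].
This gives a 6×12 integer matrix of rank 5; reducing to Smith normal form yields diagonal entries (1,1,1,1,1).

The boundary map ∂_2: C_2 → C_1 sends each 2-simplex [p,q,r] to [q,r] − [p,r] + [p,q]. For instance
  ∂[1,3,5] = [3,5] − [1,5] + [1,3],
  ∂[1,4,5] = [4,5] − [1,5] + [1,4].
The resulting 12×6 matrix has rank 6, and its Smith normal form has invariant factors (1,1,1,1,1,1).

Computing H_k = (kernel of ∂_k) / (image of ∂_{k+1}):

  H_0: rank C_0 − rank ∂_1 = 6 − 5 = 1, and the invariant factors of ∂_1 are all 1, so H_0 ≅ Z.
  H_1: rank ker ∂_1 − rank ∂_2 = (12 − 5) − 6 = 1, and the invariant factors of ∂_2 are all 1, so H_1 ≅ Z.
  H_2: rank ker ∂_2 − rank ∂_3 = (6 − 6) − 0 = 0, and there is no ∂_3, so H_2 ≅ 0.

As a check, the Euler characteristic is 6 − 12 + 6 = 0, which agrees with 1 − 1 + 0 = 0.
(K is a triangulation of the cylinder S^1 x I.)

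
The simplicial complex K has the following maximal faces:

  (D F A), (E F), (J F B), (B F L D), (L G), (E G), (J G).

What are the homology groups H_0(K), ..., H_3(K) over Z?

Take the total order A < B < D < E < F < G < J < L on the vertex set. Then K (dimension 3) consists of the simplices:

  0-simplices (8): A, B, D, E, F, G, J, L
  1-simplices (14): AD, AF, BD, BF, BJ, BL, DF, DL, EF, EG, FJ, FL, GJ, GL
  2-simplices (6): ADF, BDF, BDL, BFJ, BFL, DFL
  3-simplices (1): BDFL

giving chain groups C_0 ≅ Z^8, C_1 ≅ Z^14, C_2 ≅ Z^6, C_3 ≅ Z^1.

Boundary ∂_1: C_1 → C_0 sends each edge [p,q] (with p < q) to q − p. For instance
  ∂EF = F − E.
This gives a 8×14 integer matrix of rank 7; reducing to Smith normal form yields diagonal entries (1,1,1,1,1,1,1).

Boundary ∂_2: C_2 → C_1 maps a triangle to the signed sum of its edges. For instance
  ∂BFL = FL − BL + BF,
  ∂BFJ = FJ − BJ + BF.
As a 14×6 matrix over Z this has rank 5, with invariant factors (1,1,1,1,1).

Boundary ∂_3: C_3 → C_2 sends each 3-simplex σ to the alternating sum Σ_i (−1)^i (σ with its i-th vertex removed). For instance
  ∂BDFL = DFL − BFL + BDL − BDF.
The 6×1 boundary matrix has rank 1 and Smith normal form diag(1).

Computing H_k = (kernel of ∂_k) / (image of ∂_{k+1}):

  H_0: rank C_0 − rank ∂_1 = 8 − 7 = 1, and the invariant factors of ∂_1 are all 1, so H_0 ≅ Z.
  H_1: rank ker ∂_1 − rank ∂_2 = (14 − 7) − 5 = 2, and the invariant factors of ∂_2 are all 1, so H_1 ≅ Z^2.
  H_2: rank ker ∂_2 − rank ∂_3 = (6 − 5) − 1 = 0, and the invariant factors of ∂_3 are all 1, so H_2 ≅ 0.
  H_3: rank ker ∂_3 − rank ∂_4 = (1 − 1) − 0 = 0, and there is no ∂_4, so H_3 ≅ 0.

H_0 ≅ Z,  H_1 ≅ Z^2,  H_2 = 0,  H_3 = 0.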